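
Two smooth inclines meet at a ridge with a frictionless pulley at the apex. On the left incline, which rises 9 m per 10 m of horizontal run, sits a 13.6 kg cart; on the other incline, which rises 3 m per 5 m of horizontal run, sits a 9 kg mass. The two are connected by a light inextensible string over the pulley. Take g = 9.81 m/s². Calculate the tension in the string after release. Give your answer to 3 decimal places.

62.878 N

Resolve each weight along its own incline: the 13.6 kg mass has component 13.6 × 9.81 × sin 41.99° = 89.251 N down its slope, and the 9 kg mass has 9 × 9.81 × sin 30.96° = 45.425 N down its slope.
The 13.6 kg side's 89.251 N exceeds the other side's 45.425 N, so that mass slides down and the 9 kg mass slides up. Taking that direction as positive, Newton's second law for the whole system gives 89.251 − 45.425 = (13.6 + 9) a, so a = 43.826 / 22.6 = 1.9392 m/s².
For the 9 kg mass (up-slope positive): T − 45.425 = 9 × 1.9392, so T = 62.878 N.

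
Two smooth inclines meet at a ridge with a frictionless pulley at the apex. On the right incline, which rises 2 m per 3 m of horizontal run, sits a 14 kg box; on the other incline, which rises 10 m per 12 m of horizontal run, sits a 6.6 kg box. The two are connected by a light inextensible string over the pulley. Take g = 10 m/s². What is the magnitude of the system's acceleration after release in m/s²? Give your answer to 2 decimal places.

1.72 m/s²

Resolve each weight along its own incline: the 14 kg mass has component 14 × 10 × sin 33.69° = 77.658 N down its slope, and the 6.6 kg mass has 6.6 × 10 × sin 39.81° = 42.252 N down its slope.
The 14 kg side's 77.658 N exceeds the other side's 42.252 N, so that mass slides down and the 6.6 kg mass slides up. Taking that direction as positive, Newton's second law for the whole system gives 77.658 − 42.252 = (14 + 6.6) a, so a = 35.406 / 20.6 = 1.7187 m/s².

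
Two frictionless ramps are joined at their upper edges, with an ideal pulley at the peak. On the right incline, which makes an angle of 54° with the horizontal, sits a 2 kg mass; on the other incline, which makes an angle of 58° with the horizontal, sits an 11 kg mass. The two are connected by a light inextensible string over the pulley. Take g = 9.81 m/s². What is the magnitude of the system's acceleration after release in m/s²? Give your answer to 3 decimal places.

Resolve each weight along its own incline: the 2 kg mass has component 2 × 9.81 × sin 54° = 15.873 N down its slope, and the 11 kg mass has 11 × 9.81 × sin 58° = 91.513 N down its slope.
The 11 kg side's 91.513 N exceeds the other side's 15.873 N, so that mass slides down and the 2 kg mass slides up. Taking that direction as positive, Newton's second law for the whole system gives 91.513 − 15.873 = (2 + 11) a, so a = 75.640 / 13 = 5.8185 m/s².

5.818 m/s²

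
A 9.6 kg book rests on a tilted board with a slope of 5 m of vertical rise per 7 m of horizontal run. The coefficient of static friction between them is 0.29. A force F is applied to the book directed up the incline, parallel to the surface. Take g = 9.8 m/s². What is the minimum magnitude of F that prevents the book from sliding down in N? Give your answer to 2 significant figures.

The normal force is N = mg cos 35.54° = 76.556 N. With F at its minimum the book is on the verge of sliding down, so static friction is at its maximum μ_s N = 0.29 × 76.556 = 22.201 N and acts up the slope.
Equilibrium along the incline: F + μ_s N = mg sin 35.54°, so F = 54.683 − 22.201 = 32.482 N.

32 N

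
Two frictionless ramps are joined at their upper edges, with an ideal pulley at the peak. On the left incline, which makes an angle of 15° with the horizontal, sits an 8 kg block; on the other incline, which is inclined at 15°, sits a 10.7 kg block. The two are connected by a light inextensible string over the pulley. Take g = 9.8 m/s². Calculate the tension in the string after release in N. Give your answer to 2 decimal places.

23.22 N

Resolve each weight along its own incline: the 8 kg mass has component 8 × 9.8 × sin 15° = 20.291 N down its slope, and the 10.7 kg mass has 10.7 × 9.8 × sin 15° = 27.140 N down its slope.
The 10.7 kg side's 27.140 N exceeds the other side's 20.291 N, so that mass slides down and the 8 kg mass slides up. Taking that direction as positive, Newton's second law for the whole system gives 27.140 − 20.291 = (8 + 10.7) a, so a = 6.849 / 18.7 = 0.3663 m/s².
For the 8 kg mass (up-slope positive): T − 20.291 = 8 × 0.3663, so T = 23.221 N.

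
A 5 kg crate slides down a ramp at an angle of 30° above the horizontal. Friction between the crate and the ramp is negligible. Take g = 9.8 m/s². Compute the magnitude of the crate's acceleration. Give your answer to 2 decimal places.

Resolving the weight along the incline: the component pulling the crate down the slope is mg sin 30° = 5 × 9.8 × 0.5000 = 24.500 N, and the normal force is N = mg cos 30° = 5 × 9.8 × 0.8660 = 42.434 N.
With no friction the net force along the incline is 24.500 N, so a = g sin 30° = 24.500 / 5 = 4.9000 m/s².

4.90 m/s²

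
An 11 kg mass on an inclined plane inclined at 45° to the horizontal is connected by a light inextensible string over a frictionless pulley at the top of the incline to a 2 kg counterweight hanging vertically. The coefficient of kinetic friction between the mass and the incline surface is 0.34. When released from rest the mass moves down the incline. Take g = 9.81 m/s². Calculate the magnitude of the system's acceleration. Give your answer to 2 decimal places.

2.36 m/s²

For the mass on the incline: the weight component along the slope is m₁g sin 45° = 11 × 9.81 × 0.7071 = 76.303 N and the normal force is N = m₁g cos 45° = 76.304 N.
Kinetic friction opposes the mass's motion down the incline: f = μN = 0.34 × 76.304 = 25.943 N acting up the slope.
Newton's second law for the mass (down-slope positive): 76.303 − 25.943 − T = 11 a. For the hanging counterweight (upward positive): T − 2 × 9.81 = 2 a.
Adding the two equations eliminates T: 30.740 = 13 a, so a = 2.3646 m/s².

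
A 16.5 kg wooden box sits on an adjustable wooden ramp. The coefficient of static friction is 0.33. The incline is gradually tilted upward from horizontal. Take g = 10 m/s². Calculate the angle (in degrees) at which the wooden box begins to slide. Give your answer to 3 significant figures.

18.3°

At the threshold of sliding, static friction is at its maximum μ_s N and exactly balances the weight component along the incline: mg sin θ = μ_s mg cos θ.
Hence tan θ = μ_s = 0.33, so θ = arctan(0.33) = 18.2629°.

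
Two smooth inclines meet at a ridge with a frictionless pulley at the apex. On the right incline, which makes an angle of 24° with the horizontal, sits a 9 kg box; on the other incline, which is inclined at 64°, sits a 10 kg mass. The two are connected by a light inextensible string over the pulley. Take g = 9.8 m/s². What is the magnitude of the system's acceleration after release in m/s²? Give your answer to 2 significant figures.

Resolve each weight along its own incline: the 9 kg mass has component 9 × 9.8 × sin 24° = 35.874 N down its slope, and the 10 kg mass has 10 × 9.8 × sin 64° = 88.082 N down its slope.
The 10 kg side's 88.082 N exceeds the other side's 35.874 N, so that mass slides down and the 9 kg mass slides up. Taking that direction as positive, Newton's second law for the whole system gives 88.082 − 35.874 = (9 + 10) a, so a = 52.208 / 19 = 2.7478 m/s².

2.7 m/s²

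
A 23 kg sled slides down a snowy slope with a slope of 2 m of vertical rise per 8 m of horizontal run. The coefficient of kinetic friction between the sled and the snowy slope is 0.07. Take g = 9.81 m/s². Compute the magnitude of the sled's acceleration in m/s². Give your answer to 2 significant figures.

1.7 m/s²

Resolving the weight along the incline: the component pulling the sled down the slope is mg sin 14.04° = 23 × 9.81 × 0.2425 = 54.715 N, and the normal force is N = mg cos 14.04° = 23 × 9.81 × 0.9701 = 218.884 N.
Kinetic friction acts up the slope with magnitude f = μN = 0.07 × 218.884 = 15.322 N.
Net force along the incline is 54.715 − 15.322 = 39.393 N, so a = 39.393 / 23 = 1.7127 m/s².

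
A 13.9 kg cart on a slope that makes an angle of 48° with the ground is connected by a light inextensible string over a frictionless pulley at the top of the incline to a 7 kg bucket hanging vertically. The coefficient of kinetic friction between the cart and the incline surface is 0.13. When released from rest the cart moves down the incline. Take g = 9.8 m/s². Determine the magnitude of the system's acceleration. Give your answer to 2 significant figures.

0.99 m/s²

For the cart on the incline: the weight component along the slope is m₁g sin 48° = 13.9 × 9.8 × 0.7431 = 101.225 N and the normal force is N = m₁g cos 48° = 91.149 N.
Kinetic friction opposes the cart's motion down the incline: f = μN = 0.13 × 91.149 = 11.849 N acting up the slope.
Newton's second law for the cart (down-slope positive): 101.225 − 11.849 − T = 13.9 a. For the hanging bucket (upward positive): T − 7 × 9.8 = 7 a.
Adding the two equations eliminates T: 20.776 = 20.9 a, so a = 0.9941 m/s².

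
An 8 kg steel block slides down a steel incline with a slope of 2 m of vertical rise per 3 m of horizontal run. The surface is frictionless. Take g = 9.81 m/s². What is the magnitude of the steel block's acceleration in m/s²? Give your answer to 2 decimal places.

Resolving the weight along the incline: the component pulling the steel block down the slope is mg sin 33.69° = 8 × 9.81 × 0.5547 = 43.533 N, and the normal force is N = mg cos 33.69° = 8 × 9.81 × 0.8321 = 65.303 N.
With no friction the net force along the incline is 43.533 N, so a = g sin 33.69° = 43.533 / 8 = 5.4416 m/s².

5.44 m/s²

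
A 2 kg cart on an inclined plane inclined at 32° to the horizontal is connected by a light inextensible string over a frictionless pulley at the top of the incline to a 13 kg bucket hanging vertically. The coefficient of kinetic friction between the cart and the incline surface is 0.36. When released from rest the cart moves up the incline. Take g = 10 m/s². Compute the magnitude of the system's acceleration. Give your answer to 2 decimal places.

7.55 m/s²

For the cart on the incline: the weight component along the slope is m₁g sin 32° = 2 × 10 × 0.5299 = 10.598 N and the normal force is N = m₁g cos 32° = 16.961 N.
Kinetic friction opposes the cart's motion up the incline: f = μN = 0.36 × 16.961 = 6.106 N acting down the slope.
Newton's second law for the cart (up-slope positive): T − 10.598 − 6.106 = 2 a. For the hanging bucket (downward positive): 13 × 10 − T = 13 a.
Adding the two equations eliminates T: 113.296 = 15 a, so a = 7.5531 m/s².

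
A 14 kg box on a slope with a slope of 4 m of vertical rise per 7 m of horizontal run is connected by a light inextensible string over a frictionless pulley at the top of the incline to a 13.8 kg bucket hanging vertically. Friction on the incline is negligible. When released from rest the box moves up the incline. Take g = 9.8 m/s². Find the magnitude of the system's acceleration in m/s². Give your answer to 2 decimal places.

For the box on the incline: the weight component along the slope is m₁g sin 29.74° = 14 × 9.8 × 0.4961 = 68.065 N and the normal force is N = m₁g cos 29.74° = 119.123 N.
Newton's second law for the box (up-slope positive): T − 68.065 = 14 a. For the hanging bucket (downward positive): 13.8 × 9.8 − T = 13.8 a.
Adding the two equations eliminates T: 67.175 = 27.8 a, so a = 2.4164 m/s².

2.42 m/s²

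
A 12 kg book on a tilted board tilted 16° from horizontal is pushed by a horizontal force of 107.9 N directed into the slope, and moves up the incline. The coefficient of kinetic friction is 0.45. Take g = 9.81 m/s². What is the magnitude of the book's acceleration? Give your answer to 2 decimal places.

0.58 m/s²

The horizontal push has components F cos 16° = 107.9 × 0.9613 = 103.724 N up the incline and F sin 16° = 107.9 × 0.2756 = 29.737 N pressing into the surface.
The normal force is therefore N = mg cos 16° + F sin 16° = 113.164 + 29.737 = 142.901 N, and kinetic friction down the slope is μN = 0.45 × 142.901 = 64.305 N.
Along the incline: F cos 16° − mg sin 16° − μN = ma, so 103.724 − 32.444 − 64.305 = 12 a, giving a = 0.5812 m/s².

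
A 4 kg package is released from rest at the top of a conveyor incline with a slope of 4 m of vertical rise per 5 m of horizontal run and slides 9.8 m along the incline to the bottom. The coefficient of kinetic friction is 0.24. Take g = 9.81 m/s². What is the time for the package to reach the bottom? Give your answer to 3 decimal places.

The weight component along the incline is mg sin 38.66° = 24.513 N and the normal force is N = mg cos 38.66° = 30.641 N.
Friction up the slope is f = μN = 0.24 × 30.641 = 7.354 N, so the net downslope force is 24.513 − 7.354 = 17.159 N and a = 17.159 / 4 = 4.2897 m/s².
Starting from rest, L = ½at², so t = √(2L/a) = √(2 × 9.8 / 4.2897) = 2.1375 s.

2.138 s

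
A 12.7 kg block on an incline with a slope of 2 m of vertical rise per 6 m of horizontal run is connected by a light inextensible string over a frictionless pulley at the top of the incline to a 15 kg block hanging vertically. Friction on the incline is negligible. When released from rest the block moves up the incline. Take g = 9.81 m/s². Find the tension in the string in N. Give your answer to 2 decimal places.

For the block on the incline: the weight component along the slope is m₁g sin 18.43° = 12.7 × 9.81 × 0.3162 = 39.394 N and the normal force is N = m₁g cos 18.43° = 118.194 N.
Newton's second law for the block (up-slope positive): T − 39.394 = 12.7 a. For the hanging block (downward positive): 15 × 9.81 − T = 15 a.
Adding the two equations eliminates T: 107.756 = 27.7 a, so a = 3.8901 m/s².
Then from the hanging block's equation, T = 15 × (9.81 − 3.8901) = 88.799 N.

88.80 N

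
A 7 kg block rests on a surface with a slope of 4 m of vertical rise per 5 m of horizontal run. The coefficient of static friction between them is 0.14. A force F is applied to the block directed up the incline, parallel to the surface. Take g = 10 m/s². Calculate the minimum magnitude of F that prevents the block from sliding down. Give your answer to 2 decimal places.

The normal force is N = mg cos 38.66° = 54.661 N. With F at its minimum the block is on the verge of sliding down, so static friction is at its maximum μ_s N = 0.14 × 54.661 = 7.653 N and acts up the slope.
Equilibrium along the incline: F + μ_s N = mg sin 38.66°, so F = 43.729 − 7.653 = 36.076 N.

36.08 N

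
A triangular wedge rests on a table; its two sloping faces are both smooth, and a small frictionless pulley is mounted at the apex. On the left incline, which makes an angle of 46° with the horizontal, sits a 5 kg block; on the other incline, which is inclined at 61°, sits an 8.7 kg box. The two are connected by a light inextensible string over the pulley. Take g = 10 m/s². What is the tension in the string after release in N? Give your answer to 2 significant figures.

Resolve each weight along its own incline: the 5 kg mass has component 5 × 10 × sin 46° = 35.967 N down its slope, and the 8.7 kg mass has 8.7 × 10 × sin 61° = 76.092 N down its slope.
The 8.7 kg side's 76.092 N exceeds the other side's 35.967 N, so that mass slides down and the 5 kg mass slides up. Taking that direction as positive, Newton's second law for the whole system gives 76.092 − 35.967 = (5 + 8.7) a, so a = 40.125 / 13.7 = 2.9288 m/s².
For the 5 kg mass (up-slope positive): T − 35.967 = 5 × 2.9288, so T = 50.611 N.

51 N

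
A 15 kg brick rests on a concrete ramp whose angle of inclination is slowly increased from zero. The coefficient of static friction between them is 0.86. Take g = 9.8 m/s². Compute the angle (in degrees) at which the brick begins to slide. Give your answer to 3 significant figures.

40.7°

At the threshold of sliding, static friction is at its maximum μ_s N and exactly balances the weight component along the incline: mg sin θ = μ_s mg cos θ.
Hence tan θ = μ_s = 0.86, so θ = arctan(0.86) = 40.6955°.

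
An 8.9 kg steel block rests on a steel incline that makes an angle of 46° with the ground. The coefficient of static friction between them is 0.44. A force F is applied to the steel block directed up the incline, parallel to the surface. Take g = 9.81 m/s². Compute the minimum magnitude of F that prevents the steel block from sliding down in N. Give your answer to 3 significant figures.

The normal force is N = mg cos 46° = 60.650 N. With F at its minimum the steel block is on the verge of sliding down, so static friction is at its maximum μ_s N = 0.44 × 60.650 = 26.686 N and acts up the slope.
Equilibrium along the incline: F + μ_s N = mg sin 46°, so F = 62.805 − 26.686 = 36.119 N.

36.1 N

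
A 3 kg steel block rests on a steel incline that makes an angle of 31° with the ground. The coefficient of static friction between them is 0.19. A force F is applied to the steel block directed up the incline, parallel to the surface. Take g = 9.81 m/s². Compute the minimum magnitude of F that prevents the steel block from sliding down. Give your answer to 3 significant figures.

10.4 N

The normal force is N = mg cos 31° = 25.226 N. With F at its minimum the steel block is on the verge of sliding down, so static friction is at its maximum μ_s N = 0.19 × 25.226 = 4.793 N and acts up the slope.
Equilibrium along the incline: F + μ_s N = mg sin 31°, so F = 15.158 − 4.793 = 10.365 N.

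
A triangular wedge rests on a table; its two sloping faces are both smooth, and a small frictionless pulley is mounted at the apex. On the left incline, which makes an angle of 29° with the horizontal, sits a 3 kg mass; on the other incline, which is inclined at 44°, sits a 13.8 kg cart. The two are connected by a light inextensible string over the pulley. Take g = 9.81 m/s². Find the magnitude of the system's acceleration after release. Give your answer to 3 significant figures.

4.75 m/s²

Resolve each weight along its own incline: the 3 kg mass has component 3 × 9.81 × sin 29° = 14.268 N down its slope, and the 13.8 kg mass has 13.8 × 9.81 × sin 44° = 94.041 N down its slope.
The 13.8 kg side's 94.041 N exceeds the other side's 14.268 N, so that mass slides down and the 3 kg mass slides up. Taking that direction as positive, Newton's second law for the whole system gives 94.041 − 14.268 = (3 + 13.8) a, so a = 79.773 / 16.8 = 4.7484 m/s².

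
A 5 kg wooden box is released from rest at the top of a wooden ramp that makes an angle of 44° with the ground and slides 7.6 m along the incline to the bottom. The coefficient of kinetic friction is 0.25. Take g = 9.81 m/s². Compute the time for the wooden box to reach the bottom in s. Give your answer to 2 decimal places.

1.73 s

The weight component along the incline is mg sin 44° = 34.073 N and the normal force is N = mg cos 44° = 35.284 N.
Friction up the slope is f = μN = 0.25 × 35.284 = 8.821 N, so the net downslope force is 34.073 − 8.821 = 25.252 N and a = 25.252 / 5 = 5.0504 m/s².
Starting from rest, L = ½at², so t = √(2L/a) = √(2 × 7.6 / 5.0504) = 1.7348 s.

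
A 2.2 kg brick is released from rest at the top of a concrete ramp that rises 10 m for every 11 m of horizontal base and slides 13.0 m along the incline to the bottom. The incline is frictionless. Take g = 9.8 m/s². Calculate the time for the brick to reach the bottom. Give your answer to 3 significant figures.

The weight component along the incline is mg sin 42.27° = 14.503 N and the normal force is N = mg cos 42.27° = 15.953 N.
With no friction, a = g sin 42.27° = 6.5922 m/s².
Starting from rest, L = ½at², so t = √(2L/a) = √(2 × 13.0 / 6.5922) = 1.9860 s.

1.99 s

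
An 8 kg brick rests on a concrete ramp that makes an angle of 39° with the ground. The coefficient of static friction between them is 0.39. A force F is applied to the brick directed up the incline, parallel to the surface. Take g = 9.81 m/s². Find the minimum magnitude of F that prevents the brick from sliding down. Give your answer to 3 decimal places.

25.603 N

The normal force is N = mg cos 39° = 60.990 N. With F at its minimum the brick is on the verge of sliding down, so static friction is at its maximum μ_s N = 0.39 × 60.990 = 23.786 N and acts up the slope.
Equilibrium along the incline: F + μ_s N = mg sin 39°, so F = 49.389 − 23.786 = 25.603 N.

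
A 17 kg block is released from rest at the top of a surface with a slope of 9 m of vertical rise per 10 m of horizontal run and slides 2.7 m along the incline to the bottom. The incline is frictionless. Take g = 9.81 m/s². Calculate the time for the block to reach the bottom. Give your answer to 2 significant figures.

0.91 s

The weight component along the incline is mg sin 41.99° = 111.563 N and the normal force is N = mg cos 41.99° = 123.959 N.
With no friction, a = g sin 41.99° = 6.5625 m/s².
Starting from rest, L = ½at², so t = √(2L/a) = √(2 × 2.7 / 6.5625) = 0.9071 s.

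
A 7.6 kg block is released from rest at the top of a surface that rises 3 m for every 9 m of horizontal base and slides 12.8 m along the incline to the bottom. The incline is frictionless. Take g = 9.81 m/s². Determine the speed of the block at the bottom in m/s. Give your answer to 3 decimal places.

8.912 m/s

The weight component along the incline is mg sin 18.43° = 23.577 N and the normal force is N = mg cos 18.43° = 70.730 N.
With no friction, a = g sin 18.43° = 3.1022 m/s².
Starting from rest over a distance of 12.8 m, v² = 2aL = 2 × 3.1022 × 12.8 = 79.4163, so v = 8.9116 m/s.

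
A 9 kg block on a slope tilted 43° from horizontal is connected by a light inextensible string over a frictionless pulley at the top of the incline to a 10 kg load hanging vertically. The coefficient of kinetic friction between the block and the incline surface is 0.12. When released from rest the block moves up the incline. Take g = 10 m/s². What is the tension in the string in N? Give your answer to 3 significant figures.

For the block on the incline: the weight component along the slope is m₁g sin 43° = 9 × 10 × 0.6820 = 61.380 N and the normal force is N = m₁g cos 43° = 65.822 N.
Kinetic friction opposes the block's motion up the incline: f = μN = 0.12 × 65.822 = 7.899 N acting down the slope.
Newton's second law for the block (up-slope positive): T − 61.380 − 7.899 = 9 a. For the hanging load (downward positive): 10 × 10 − T = 10 a.
Adding the two equations eliminates T: 30.721 = 19 a, so a = 1.6169 m/s².
Then from the hanging load's equation, T = 10 × (10 − 1.6169) = 83.831 N.

83.8 N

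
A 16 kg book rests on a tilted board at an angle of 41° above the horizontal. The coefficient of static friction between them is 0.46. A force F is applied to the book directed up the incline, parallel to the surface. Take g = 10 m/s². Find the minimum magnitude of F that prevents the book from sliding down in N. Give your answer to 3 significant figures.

The normal force is N = mg cos 41° = 120.754 N. With F at its minimum the book is on the verge of sliding down, so static friction is at its maximum μ_s N = 0.46 × 120.754 = 55.547 N and acts up the slope.
Equilibrium along the incline: F + μ_s N = mg sin 41°, so F = 104.969 − 55.547 = 49.422 N.

49.4 N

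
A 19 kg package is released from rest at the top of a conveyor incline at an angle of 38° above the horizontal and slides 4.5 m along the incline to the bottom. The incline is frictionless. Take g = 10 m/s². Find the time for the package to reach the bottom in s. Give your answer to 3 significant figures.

The weight component along the incline is mg sin 38° = 116.976 N and the normal force is N = mg cos 38° = 149.722 N.
With no friction, a = g sin 38° = 6.1566 m/s².
Starting from rest, L = ½at², so t = √(2L/a) = √(2 × 4.5 / 6.1566) = 1.2091 s.

1.21 s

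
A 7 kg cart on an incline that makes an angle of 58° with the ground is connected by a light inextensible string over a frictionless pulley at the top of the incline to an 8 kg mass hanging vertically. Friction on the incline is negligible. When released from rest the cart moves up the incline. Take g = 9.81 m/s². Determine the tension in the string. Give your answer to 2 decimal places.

For the cart on the incline: the weight component along the slope is m₁g sin 58° = 7 × 9.81 × 0.8480 = 58.232 N and the normal force is N = m₁g cos 58° = 36.390 N.
Newton's second law for the cart (up-slope positive): T − 58.232 = 7 a. For the hanging mass (downward positive): 8 × 9.81 − T = 8 a.
Adding the two equations eliminates T: 20.248 = 15 a, so a = 1.3499 m/s².
Then from the hanging mass's equation, T = 8 × (9.81 − 1.3499) = 67.681 N.

67.68 N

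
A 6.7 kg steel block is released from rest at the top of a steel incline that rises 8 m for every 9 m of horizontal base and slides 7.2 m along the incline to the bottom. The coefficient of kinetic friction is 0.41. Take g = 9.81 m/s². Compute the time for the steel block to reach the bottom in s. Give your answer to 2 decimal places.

The weight component along the incline is mg sin 41.63° = 43.667 N and the normal force is N = mg cos 41.63° = 49.125 N.
Friction up the slope is f = μN = 0.41 × 49.125 = 20.141 N, so the net downslope force is 43.667 − 20.141 = 23.526 N and a = 23.526 / 6.7 = 3.5113 m/s².
Starting from rest, L = ½at², so t = √(2L/a) = √(2 × 7.2 / 3.5113) = 2.0251 s.

2.03 s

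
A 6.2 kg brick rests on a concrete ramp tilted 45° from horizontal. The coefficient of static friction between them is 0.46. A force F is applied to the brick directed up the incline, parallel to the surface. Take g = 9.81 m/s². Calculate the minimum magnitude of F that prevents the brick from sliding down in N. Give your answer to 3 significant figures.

23.2 N

The normal force is N = mg cos 45° = 43.008 N. With F at its minimum the brick is on the verge of sliding down, so static friction is at its maximum μ_s N = 0.46 × 43.008 = 19.784 N and acts up the slope.
Equilibrium along the incline: F + μ_s N = mg sin 45°, so F = 43.008 − 19.784 = 23.224 N.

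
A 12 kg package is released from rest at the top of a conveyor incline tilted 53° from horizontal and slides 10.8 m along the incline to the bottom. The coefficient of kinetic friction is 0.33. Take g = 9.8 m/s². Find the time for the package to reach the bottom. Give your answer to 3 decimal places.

The weight component along the incline is mg sin 53° = 93.920 N and the normal force is N = mg cos 53° = 70.773 N.
Friction up the slope is f = μN = 0.33 × 70.773 = 23.355 N, so the net downslope force is 93.920 − 23.355 = 70.565 N and a = 70.565 / 12 = 5.8804 m/s².
Starting from rest, L = ½at², so t = √(2L/a) = √(2 × 10.8 / 5.8804) = 1.9166 s.

1.917 s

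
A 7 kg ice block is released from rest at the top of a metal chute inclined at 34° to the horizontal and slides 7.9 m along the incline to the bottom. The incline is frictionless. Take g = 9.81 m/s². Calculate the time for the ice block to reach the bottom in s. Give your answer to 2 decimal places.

1.70 s

The weight component along the incline is mg sin 34° = 38.400 N and the normal force is N = mg cos 34° = 56.930 N.
With no friction, a = g sin 34° = 5.4857 m/s².
Starting from rest, L = ½at², so t = √(2L/a) = √(2 × 7.9 / 5.4857) = 1.6971 s.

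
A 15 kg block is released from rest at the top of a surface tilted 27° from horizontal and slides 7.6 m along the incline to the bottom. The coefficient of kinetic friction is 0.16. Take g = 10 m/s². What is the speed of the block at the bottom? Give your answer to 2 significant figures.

6.9 m/s

The weight component along the incline is mg sin 27° = 68.099 N and the normal force is N = mg cos 27° = 133.651 N.
Friction up the slope is f = μN = 0.16 × 133.651 = 21.384 N, so the net downslope force is 68.099 − 21.384 = 46.715 N and a = 46.715 / 15 = 3.1143 m/s².
Starting from rest over a distance of 7.6 m, v² = 2aL = 2 × 3.1143 × 7.6 = 47.3374, so v = 6.8802 m/s.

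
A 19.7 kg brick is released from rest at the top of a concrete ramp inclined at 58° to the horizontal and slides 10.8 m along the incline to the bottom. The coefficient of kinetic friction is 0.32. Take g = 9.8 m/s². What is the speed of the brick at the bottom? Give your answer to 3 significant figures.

The weight component along the incline is mg sin 58° = 163.724 N and the normal force is N = mg cos 58° = 102.306 N.
Friction up the slope is f = μN = 0.32 × 102.306 = 32.738 N, so the net downslope force is 163.724 − 32.738 = 130.986 N and a = 130.986 / 19.7 = 6.6490 m/s².
Starting from rest over a distance of 10.8 m, v² = 2aL = 2 × 6.6490 × 10.8 = 143.6184, so v = 11.9841 m/s.

12.0 m/s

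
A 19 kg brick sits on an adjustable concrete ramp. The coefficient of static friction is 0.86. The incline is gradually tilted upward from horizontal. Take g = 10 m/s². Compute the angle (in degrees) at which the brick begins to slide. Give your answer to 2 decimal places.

40.70°

At the threshold of sliding, static friction is at its maximum μ_s N and exactly balances the weight component along the incline: mg sin θ = μ_s mg cos θ.
Hence tan θ = μ_s = 0.86, so θ = arctan(0.86) = 40.6955°.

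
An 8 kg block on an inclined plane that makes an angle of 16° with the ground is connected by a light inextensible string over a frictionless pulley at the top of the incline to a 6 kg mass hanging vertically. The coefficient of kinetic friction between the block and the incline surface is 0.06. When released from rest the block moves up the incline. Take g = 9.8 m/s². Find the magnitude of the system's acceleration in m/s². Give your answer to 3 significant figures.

2.33 m/s²

For the block on the incline: the weight component along the slope is m₁g sin 16° = 8 × 9.8 × 0.2756 = 21.607 N and the normal force is N = m₁g cos 16° = 75.363 N.
Kinetic friction opposes the block's motion up the incline: f = μN = 0.06 × 75.363 = 4.522 N acting down the slope.
Newton's second law for the block (up-slope positive): T − 21.607 − 4.522 = 8 a. For the hanging mass (downward positive): 6 × 9.8 − T = 6 a.
Adding the two equations eliminates T: 32.671 = 14 a, so a = 2.3336 m/s².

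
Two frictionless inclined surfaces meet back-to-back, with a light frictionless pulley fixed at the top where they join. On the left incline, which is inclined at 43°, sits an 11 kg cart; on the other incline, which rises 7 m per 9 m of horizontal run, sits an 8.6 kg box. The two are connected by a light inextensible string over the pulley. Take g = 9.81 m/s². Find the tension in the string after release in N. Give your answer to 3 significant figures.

Resolve each weight along its own incline: the 11 kg mass has component 11 × 9.81 × sin 43° = 73.594 N down its slope, and the 8.6 kg mass has 8.6 × 9.81 × sin 37.87° = 51.796 N down its slope.
The 11 kg side's 73.594 N exceeds the other side's 51.796 N, so that mass slides down and the 8.6 kg mass slides up. Taking that direction as positive, Newton's second law for the whole system gives 73.594 − 51.796 = (11 + 8.6) a, so a = 21.798 / 19.6 = 1.1121 m/s².
For the 8.6 kg mass (up-slope positive): T − 51.796 = 8.6 × 1.1121, so T = 61.360 N.

61.4 N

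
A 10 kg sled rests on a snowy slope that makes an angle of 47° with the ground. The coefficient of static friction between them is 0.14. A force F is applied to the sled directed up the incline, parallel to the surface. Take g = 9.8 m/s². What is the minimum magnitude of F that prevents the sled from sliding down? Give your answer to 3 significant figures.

62.3 N

The normal force is N = mg cos 47° = 66.836 N. With F at its minimum the sled is on the verge of sliding down, so static friction is at its maximum μ_s N = 0.14 × 66.836 = 9.357 N and acts up the slope.
Equilibrium along the incline: F + μ_s N = mg sin 47°, so F = 71.673 − 9.357 = 62.316 N.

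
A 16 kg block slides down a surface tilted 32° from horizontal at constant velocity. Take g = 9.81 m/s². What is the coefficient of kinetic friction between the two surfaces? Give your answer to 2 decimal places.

At constant velocity the net force along the incline is zero: mg sin 32° = μ mg cos 32°.
So μ = tan 32° = 0.5299 / 0.8480 = 0.6249.

0.62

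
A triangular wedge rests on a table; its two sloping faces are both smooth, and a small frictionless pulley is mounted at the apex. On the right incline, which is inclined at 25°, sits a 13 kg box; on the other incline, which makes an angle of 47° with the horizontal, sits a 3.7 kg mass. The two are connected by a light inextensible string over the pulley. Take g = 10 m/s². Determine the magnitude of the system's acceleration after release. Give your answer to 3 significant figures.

1.67 m/s²

Resolve each weight along its own incline: the 13 kg mass has component 13 × 10 × sin 25° = 54.940 N down its slope, and the 3.7 kg mass has 3.7 × 10 × sin 47° = 27.060 N down its slope.
The 13 kg side's 54.940 N exceeds the other side's 27.060 N, so that mass slides down and the 3.7 kg mass slides up. Taking that direction as positive, Newton's second law for the whole system gives 54.940 − 27.060 = (13 + 3.7) a, so a = 27.880 / 16.7 = 1.6695 m/s².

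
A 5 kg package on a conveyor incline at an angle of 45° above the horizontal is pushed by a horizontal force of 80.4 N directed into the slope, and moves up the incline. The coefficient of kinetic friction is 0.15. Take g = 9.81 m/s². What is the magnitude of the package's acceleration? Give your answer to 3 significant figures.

The horizontal push has components F cos 45° = 80.4 × 0.7071 = 56.851 N up the incline and F sin 45° = 80.4 × 0.7071 = 56.851 N pressing into the surface.
The normal force is therefore N = mg cos 45° + F sin 45° = 34.683 + 56.851 = 91.534 N, and kinetic friction down the slope is μN = 0.15 × 91.534 = 13.730 N.
Along the incline: F cos 45° − mg sin 45° − μN = ma, so 56.851 − 34.683 − 13.730 = 5 a, giving a = 1.6876 m/s².

1.69 m/s²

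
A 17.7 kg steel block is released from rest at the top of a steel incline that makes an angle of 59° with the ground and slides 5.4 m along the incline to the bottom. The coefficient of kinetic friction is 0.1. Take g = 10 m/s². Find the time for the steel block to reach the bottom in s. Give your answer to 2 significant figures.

1.2 s

The weight component along the incline is mg sin 59° = 151.719 N and the normal force is N = mg cos 59° = 91.162 N.
Friction up the slope is f = μN = 0.1 × 91.162 = 9.116 N, so the net downslope force is 151.719 − 9.116 = 142.603 N and a = 142.603 / 17.7 = 8.0567 m/s².
Starting from rest, L = ½at², so t = √(2L/a) = √(2 × 5.4 / 8.0567) = 1.1578 s.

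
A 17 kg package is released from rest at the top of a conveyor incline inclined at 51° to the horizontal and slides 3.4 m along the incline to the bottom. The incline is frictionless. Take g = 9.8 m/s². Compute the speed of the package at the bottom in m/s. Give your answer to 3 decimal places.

The weight component along the incline is mg sin 51° = 129.473 N and the normal force is N = mg cos 51° = 104.845 N.
With no friction, a = g sin 51° = 7.6160 m/s².
Starting from rest over a distance of 3.4 m, v² = 2aL = 2 × 7.6160 × 3.4 = 51.7888, so v = 7.1964 m/s.

7.196 m/s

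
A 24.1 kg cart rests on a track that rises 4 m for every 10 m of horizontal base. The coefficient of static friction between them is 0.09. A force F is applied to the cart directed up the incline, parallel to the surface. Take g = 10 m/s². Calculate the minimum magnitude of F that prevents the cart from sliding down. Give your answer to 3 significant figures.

69.4 N

The normal force is N = mg cos 21.80° = 223.763 N. With F at its minimum the cart is on the verge of sliding down, so static friction is at its maximum μ_s N = 0.09 × 223.763 = 20.139 N and acts up the slope.
Equilibrium along the incline: F + μ_s N = mg sin 21.80°, so F = 89.505 − 20.139 = 69.366 N.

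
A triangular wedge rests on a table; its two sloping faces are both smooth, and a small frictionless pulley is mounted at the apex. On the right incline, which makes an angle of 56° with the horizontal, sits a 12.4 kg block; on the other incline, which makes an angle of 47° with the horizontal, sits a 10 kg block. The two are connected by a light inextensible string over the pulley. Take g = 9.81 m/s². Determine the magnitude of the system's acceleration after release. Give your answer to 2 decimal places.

Resolve each weight along its own incline: the 12.4 kg mass has component 12.4 × 9.81 × sin 56° = 100.847 N down its slope, and the 10 kg mass has 10 × 9.81 × sin 47° = 71.746 N down its slope.
The 12.4 kg side's 100.847 N exceeds the other side's 71.746 N, so that mass slides down and the 10 kg mass slides up. Taking that direction as positive, Newton's second law for the whole system gives 100.847 − 71.746 = (12.4 + 10) a, so a = 29.101 / 22.4 = 1.2992 m/s².

1.30 m/s²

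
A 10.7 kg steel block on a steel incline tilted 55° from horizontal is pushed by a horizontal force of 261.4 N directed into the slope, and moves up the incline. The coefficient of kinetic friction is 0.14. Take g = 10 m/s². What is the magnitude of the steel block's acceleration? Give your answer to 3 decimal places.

The horizontal push has components F cos 55° = 261.4 × 0.5736 = 149.939 N up the incline and F sin 55° = 261.4 × 0.8192 = 214.139 N pressing into the surface.
The normal force is therefore N = mg cos 55° + F sin 55° = 61.375 + 214.139 = 275.514 N, and kinetic friction down the slope is μN = 0.14 × 275.514 = 38.572 N.
Along the incline: F cos 55° − mg sin 55° − μN = ma, so 149.939 − 87.654 − 38.572 = 10.7 a, giving a = 2.2162 m/s².

2.216 m/s²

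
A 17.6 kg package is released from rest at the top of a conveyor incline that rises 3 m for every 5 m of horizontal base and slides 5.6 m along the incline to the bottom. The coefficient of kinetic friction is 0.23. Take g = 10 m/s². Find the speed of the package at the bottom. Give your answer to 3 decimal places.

The weight component along the incline is mg sin 30.96° = 90.551 N and the normal force is N = mg cos 30.96° = 150.919 N.
Friction up the slope is f = μN = 0.23 × 150.919 = 34.711 N, so the net downslope force is 90.551 − 34.711 = 55.840 N and a = 55.840 / 17.6 = 3.1727 m/s².
Starting from rest over a distance of 5.6 m, v² = 2aL = 2 × 3.1727 × 5.6 = 35.5342, so v = 5.9611 m/s.

5.961 m/s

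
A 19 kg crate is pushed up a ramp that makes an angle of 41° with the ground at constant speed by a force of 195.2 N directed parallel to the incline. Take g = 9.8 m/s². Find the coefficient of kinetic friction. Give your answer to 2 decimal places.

At constant speed ΣF = 0 along the incline. The applied 195.2 N acts up the slope; the weight component mg sin 41° = 122.158 N and kinetic friction μN both act down the slope.
So 195.2 = 122.158 + μ × 140.527, giving μ = (195.2 − 122.158) / 140.527 = 0.5198.

0.52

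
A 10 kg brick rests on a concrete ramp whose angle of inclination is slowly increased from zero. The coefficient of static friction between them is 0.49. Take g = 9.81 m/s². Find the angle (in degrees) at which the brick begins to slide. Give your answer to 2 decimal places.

26.10°

At the threshold of sliding, static friction is at its maximum μ_s N and exactly balances the weight component along the incline: mg sin θ = μ_s mg cos θ.
Hence tan θ = μ_s = 0.49, so θ = arctan(0.49) = 26.1049°.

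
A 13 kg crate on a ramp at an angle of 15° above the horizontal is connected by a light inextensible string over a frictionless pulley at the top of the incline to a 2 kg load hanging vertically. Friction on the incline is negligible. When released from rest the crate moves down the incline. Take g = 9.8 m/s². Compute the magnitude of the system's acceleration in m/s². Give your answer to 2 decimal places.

0.89 m/s²

For the crate on the incline: the weight component along the slope is m₁g sin 15° = 13 × 9.8 × 0.2588 = 32.971 N and the normal force is N = m₁g cos 15° = 123.059 N.
Newton's second law for the crate (down-slope positive): 32.971 − T = 13 a. For the hanging load (upward positive): T − 2 × 9.8 = 2 a.
Adding the two equations eliminates T: 13.371 = 15 a, so a = 0.8914 m/s².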